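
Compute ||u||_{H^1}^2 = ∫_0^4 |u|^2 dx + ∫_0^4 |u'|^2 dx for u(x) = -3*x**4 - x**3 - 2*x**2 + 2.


||u||_{H^1}^2 = 78957968/105

The H^1 norm (squared) on an interval (0, L) is
  ||u||_{H^1}^2 = ∫_0^L u(x)^2 dx + ∫_0^L u'(x)^2 dx.
Compute u'(x) = -12*x**3 - 3*x**2 - 4*x.
Then u(x)^2 = 9*x**8 + 6*x**7 + 13*x**6 + 4*x**5 - 8*x**4 - 4*x**3 - 8*x**2 + 4 and u'(x)^2 = 144*x**6 + 72*x**5 + 105*x**4 + 24*x**3 + 16*x**2.
Integrate each monomial from 0 to 4 using ∫_0^4 c·x^n dx = c·4^(n+1)/(n+1):
  ∫_0^4 u(x)^2 dx = ∫_0^4 (9*x^8 + 6*x^7 + 13*x^6 + 4*x^5 - 8*x^4 - 4*x^3 - 8*x^2 + 4) dx. Term by term:
    ∫_0^4 9*x^8 dx = 262144;  ∫_0^4 6*x^7 dx = 49152;  ∫_0^4 13*x^6 dx = 212992/7;
    ∫_0^4 4*x^5 dx = 8192/3;  ∫_0^4 -8*x^4 dx = -8192/5;  ∫_0^4 -4*x^3 dx = -256;
    ∫_0^4 -8*x^2 dx = -512/3;  ∫_0^4 4 dx = 16.
  Sum: 262144 + 49152 + 212992/7 + 8192/3 − 8192/5 − 256 − 512/3 + 16 = 11984176/35.
  ∫_0^4 u'(x)^2 dx = ∫_0^4 (144*x^6 + 72*x^5 + 105*x^4 + 24*x^3 + 16*x^2) dx. Term by term:
    ∫_0^4 144*x^6 dx = 2359296/7;  ∫_0^4 72*x^5 dx = 49152;  ∫_0^4 105*x^4 dx = 21504;
    ∫_0^4 24*x^3 dx = 1536;  ∫_0^4 16*x^2 dx = 1024/3.
  Sum: 2359296/7 + 49152 + 21504 + 1536 + 1024/3 = 8601088/21.
Adding: ||u||_{H^1}^2 = 11984176/35 + 8601088/21 = 78957968/105.


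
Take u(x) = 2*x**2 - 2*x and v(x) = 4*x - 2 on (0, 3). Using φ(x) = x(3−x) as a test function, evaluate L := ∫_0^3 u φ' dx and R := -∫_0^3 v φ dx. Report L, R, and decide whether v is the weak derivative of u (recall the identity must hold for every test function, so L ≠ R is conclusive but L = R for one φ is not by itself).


LHS = -18, RHS = -18. Yes, v = u' weakly.

u(x) = 2*x**2 - 2*x, classical derivative u'(x) = 4*x - 2.
φ(x) = x(3−x), so φ'(x) = 3 - 2*x.
Note φ(0) = φ(3) = 0, so the boundary term u·φ vanishes.
LHS = ∫_0^3 u(x) φ'(x) dx = ∫_0^3 (-4*x^3 + 10*x^2 - 6*x) dx. Term by term:
  ∫_0^3 -4*x^3 dx = -81;  ∫_0^3 10*x^2 dx = 90;  ∫_0^3 -6*x dx = -27.
Sum: -81 + 90 − 27 = -18.
So LHS = -18.
∫_0^3 v(x) φ(x) dx = ∫_0^3 (-4*x^3 + 14*x^2 - 6*x) dx. Term by term:
  ∫_0^3 -4*x^3 dx = -81;  ∫_0^3 14*x^2 dx = 126;  ∫_0^3 -6*x dx = -27.
Sum: -81 + 126 − 27 = 18.
So RHS = -∫_0^3 v(x) φ(x) dx = -18.
LHS = RHS, so the identity holds for this test φ.
Moreover u is smooth here and v(x) = u'(x) = 4*x - 2 pointwise, so the identity holds for every test function. Hence v is the weak derivative of u.


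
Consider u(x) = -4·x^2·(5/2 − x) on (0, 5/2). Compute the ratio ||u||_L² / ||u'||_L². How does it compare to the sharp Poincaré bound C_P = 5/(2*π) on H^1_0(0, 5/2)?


||u||_L² / ||u'||_L² = 5*sqrt(14)/28 < C_P = 5/(2*π).

u(x) = -4·x^2·(5/2 − x), so u'(x) = 4*x*(3*x - 5).
u(x) = -4·x^2·(5/2 − x) vanishes at x = 0 and x = 5/2, so u ∈ H^1_0(0, 5/2). Differentiate via the product rule and integrate the resulting polynomials term by term.
  ∫_0^5/2 u² dx = ∫_0^5/2 (16*x^6 - 80*x^5 + 100*x^4) dx. Term by term:
    ∫_0^5/2 16*x^6 dx = 78125/56;  ∫_0^5/2 -80*x^5 dx = -78125/24;  ∫_0^5/2 100*x^4 dx = 15625/8.
  Sum: 78125/56 − 78125/24 + 15625/8 = 15625/168.
  ∫_0^5/2 (u')² dx = ∫_0^5/2 (144*x^4 - 480*x^3 + 400*x^2) dx. Term by term:
    ∫_0^5/2 144*x^4 dx = 5625/2;  ∫_0^5/2 -480*x^3 dx = -9375/2;  ∫_0^5/2 400*x^2 dx = 6250/3.
  Sum: 5625/2 − 9375/2 + 6250/3 = 625/3.
∫_0^5/2 u² dx = 15625/168, so ||u||_L² = 125*sqrt(42)/84.
∫_0^5/2 (u')² dx = 625/3, so ||u'||_L² = 25*sqrt(3)/3.
Ratio ||u||_L² / ||u'||_L² = 5*sqrt(14)/28.
Sharp Poincaré constant on H^1_0(0, 5/2) is C_P = L/π = 5/(2*π), achieved by sin(2*π/5·x).
A polynomial bump cannot attain the sharp Poincaré constant (only the first sine eigenfunction does), so the ratio is strictly less than C_P, consistent with ||u||_L² ≤ C_P ||u'||_L².


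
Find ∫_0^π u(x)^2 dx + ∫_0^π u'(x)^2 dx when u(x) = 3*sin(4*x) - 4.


||u||_{H^1(0,π)}^2 = 185*π/2

u'(x) = 12*cos(4*x).
Expand u² and (u')² and integrate term by term on (0, π), using: for integers n ≥ 1, ∫_0^π sin²(nx) dx = ∫_0^π cos²(nx) dx = π/2; for n ≠ n', ∫_0^π sin(nx)sin(n'x) dx = ∫_0^π cos(nx)cos(n'x) dx = 0; and by product-to-sum, ∫_0^π sin(nx)cos(n'x) dx = ½∫_0^π [sin((n+n')x) + sin((n−n')x)] dx, which is 0 when n+n' is even and 2n/(n²−n'²) when n+n' is odd (it need not vanish on (0, π)). For the constant mode: ∫_0^π 1 dx = π, ∫_0^π cos(nx) dx = 0, ∫_0^π sin(nx) dx = (1−(−1)^n)/n.
  u² squared terms: (-4)²·∫1 dx = 16·π = 16*π;  (3)²·∫sin(4x)² dx = 9·π/2 = 9*π/2.
  u² cross terms: 2·(-4)·(3)·∫1·sin(4x) dx = -24·(0) = 0.
  So ∫_0^π u² dx = 16*π + 9*π/2 + 0 = 41*π/2.
  (u')² squared terms: (12)²·∫cos(4x)² dx = 144·π/2 = 72*π.
  So ∫_0^π (u')² dx = 72*π.
||u||_{H^1}^2 = (41*π/2) + (72*π) = 185*π/2.


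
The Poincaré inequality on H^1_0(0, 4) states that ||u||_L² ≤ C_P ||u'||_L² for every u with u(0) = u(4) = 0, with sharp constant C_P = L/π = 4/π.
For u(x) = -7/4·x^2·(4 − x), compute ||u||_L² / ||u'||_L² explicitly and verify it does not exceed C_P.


||u||_L² / ||u'||_L² = 2*sqrt(14)/7 < C_P = 4/π.

u(x) = -7/4·x^2·(4 − x), so u'(x) = 7*x*(3*x - 8)/4.
u(x) = -7/4·x^2·(4 − x) vanishes at x = 0 and x = 4, so u ∈ H^1_0(0, 4). Differentiate via the product rule and integrate the resulting polynomials term by term.
  ∫_0^4 u² dx = ∫_0^4 (49*x^6/16 - 49*x^5/2 + 49*x^4) dx. Term by term:
    ∫_0^4 49*x^6/16 dx = 7168;  ∫_0^4 -49*x^5/2 dx = -50176/3;  ∫_0^4 49*x^4 dx = 50176/5.
  Sum: 7168 − 50176/3 + 50176/5 = 7168/15.
  ∫_0^4 (u')² dx = ∫_0^4 (441*x^4/16 - 147*x^3 + 196*x^2) dx. Term by term:
    ∫_0^4 441*x^4/16 dx = 28224/5;  ∫_0^4 -147*x^3 dx = -9408;  ∫_0^4 196*x^2 dx = 12544/3.
  Sum: 28224/5 − 9408 + 12544/3 = 6272/15.
∫_0^4 u² dx = 7168/15, so ||u||_L² = 32*sqrt(105)/15.
∫_0^4 (u')² dx = 6272/15, so ||u'||_L² = 56*sqrt(30)/15.
Ratio ||u||_L² / ||u'||_L² = 2*sqrt(14)/7.
Sharp Poincaré constant on H^1_0(0, 4) is C_P = L/π = 4/π, achieved by sin(π/4·x).
A polynomial bump cannot attain the sharp Poincaré constant (only the first sine eigenfunction does), so the ratio is strictly less than C_P, consistent with ||u||_L² ≤ C_P ||u'||_L².


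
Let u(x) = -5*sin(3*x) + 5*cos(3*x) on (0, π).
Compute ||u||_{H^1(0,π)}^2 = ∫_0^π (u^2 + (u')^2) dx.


||u||_{H^1(0,π)}^2 = 250*π

u'(x) = -15*sin(3*x) - 15*cos(3*x).
Expand u² and (u')² and integrate term by term on (0, π), using: for integers n ≥ 1, ∫_0^π sin²(nx) dx = ∫_0^π cos²(nx) dx = π/2; for n ≠ n', ∫_0^π sin(nx)sin(n'x) dx = ∫_0^π cos(nx)cos(n'x) dx = 0; and by product-to-sum, ∫_0^π sin(nx)cos(n'x) dx = ½∫_0^π [sin((n+n')x) + sin((n−n')x)] dx, which is 0 when n+n' is even and 2n/(n²−n'²) when n+n' is odd (it need not vanish on (0, π)).
  u² squared terms: (-5)²·∫sin(3x)² dx = 25·π/2 = 25*π/2;  (5)²·∫cos(3x)² dx = 25·π/2 = 25*π/2.
  u² cross terms: 2·(-5)·(5)·∫sin(3x)·cos(3x) dx = -50·(0) = 0.
  So ∫_0^π u² dx = 25*π/2 + 25*π/2 + 0 = 25*π.
  (u')² squared terms: (-15)²·∫cos(3x)² dx = 225·π/2 = 225*π/2;  (-15)²·∫sin(3x)² dx = 225·π/2 = 225*π/2.
  (u')² cross terms: 2·(-15)·(-15)·∫cos(3x)·sin(3x) dx = 450·(0) = 0.
  So ∫_0^π (u')² dx = 225*π/2 + 225*π/2 + 0 = 225*π.
||u||_{H^1}^2 = (25*π) + (225*π) = 250*π.


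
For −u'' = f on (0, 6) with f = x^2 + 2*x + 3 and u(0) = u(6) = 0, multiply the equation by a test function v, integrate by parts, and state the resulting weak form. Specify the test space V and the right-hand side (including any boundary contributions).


V = H^1_0(0, 6) (so v(0) = v(6) = 0); weak form: ∫_0^6 u'v' dx = ∫_0^6 (x^2 + 2*x + 3) v dx for all v ∈ V.

Multiply both sides by a test function v and integrate from 0 to 6:
  ∫_0^6 −u''(x) v(x) dx = ∫_0^6 f(x) v(x) dx.
Integrate the LHS by parts once:
  ∫_0^6 −u'' v dx = −[u'(x) v(x)]_0^6 + ∫_0^6 u'(x) v'(x) dx.
Thus ∫_0^6 u'(x) v'(x) dx = ∫_0^6 f(x) v(x) dx + [u'(x) v(x)]_0^6.
Choose V so that boundary terms are either known or forced to vanish.
u is Dirichlet: u(0) = u(6) = 0. Let V = H^1_0(0, 6); then v(0) = v(6) = 0, and [u' v]_0^6 = 0.
Weak formulation: find u (satisfying any essential BC) such that ∫_0^6 u'(x) v'(x) dx = ∫_0^6 f v dx for all v ∈ V.
Substituting f(x) = x^2 + 2*x + 3, the right-hand side is ∫_0^6 (x^2 + 2*x + 3) v dx.


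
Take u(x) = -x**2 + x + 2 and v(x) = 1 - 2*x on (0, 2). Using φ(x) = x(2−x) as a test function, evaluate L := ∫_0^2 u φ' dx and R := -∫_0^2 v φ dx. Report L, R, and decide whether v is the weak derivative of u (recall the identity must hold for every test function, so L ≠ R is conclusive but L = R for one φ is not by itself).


LHS = 4/3, RHS = 4/3. Yes, v = u' weakly.

u(x) = -x**2 + x + 2, classical derivative u'(x) = 1 - 2*x.
φ(x) = x(2−x), so φ'(x) = 2 - 2*x.
Note φ(0) = φ(2) = 0, so the boundary term u·φ vanishes.
LHS = ∫_0^2 u(x) φ'(x) dx = ∫_0^2 (2*x^3 - 4*x^2 - 2*x + 4) dx. Term by term:
  ∫_0^2 2*x^3 dx = 8;  ∫_0^2 -4*x^2 dx = -32/3;  ∫_0^2 -2*x dx = -4;
  ∫_0^2 4 dx = 8.
Sum: 8 − 32/3 − 4 + 8 = 4/3.
So LHS = 4/3.
∫_0^2 v(x) φ(x) dx = ∫_0^2 (2*x^3 - 5*x^2 + 2*x) dx. Term by term:
  ∫_0^2 2*x^3 dx = 8;  ∫_0^2 -5*x^2 dx = -40/3;  ∫_0^2 2*x dx = 4.
Sum: 8 − 40/3 + 4 = -4/3.
So RHS = -∫_0^2 v(x) φ(x) dx = 4/3.
LHS = RHS, so the identity holds for this test φ.
Moreover u is smooth here and v(x) = u'(x) = 1 - 2*x pointwise, so the identity holds for every test function. Hence v is the weak derivative of u.


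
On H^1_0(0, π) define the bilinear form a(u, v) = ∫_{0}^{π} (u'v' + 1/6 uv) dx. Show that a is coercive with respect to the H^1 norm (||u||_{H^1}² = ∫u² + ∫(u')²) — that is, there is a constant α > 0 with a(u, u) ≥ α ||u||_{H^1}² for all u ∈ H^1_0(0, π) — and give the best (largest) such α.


α = 7/12

Coercivity of a(·,·) on H^1_0(0, π) means a(u, u) ≥ α ||u||_{H^1}² for every u ∈ H^1_0.
The interval has length L = π, and Poincaré/coercivity depend only on L. Here a(u, u) = ∫(u')² + (1/6)·∫u².
Here 0 < c = 1/6 < 1. The condition a(u,u) ≥ α||u||_{H^1}² reads (1−α)∫(u')² ≥ (α−c)∫u². Any admissible α is ≤ 1 (rapidly oscillating u have ∫u²/∫(u')² → 0), and α = 1 would force 0 ≥ (1−c)∫u², impossible since c < 1; so 1−α > 0. By the sharp Poincaré inequality on H^1_0 of an interval of length L, ∫(u')² ≥ (π/L)²∫u² with equality for the first sine mode sin(π(x−x₀)/L) (x₀ the left endpoint), so the inequality holds for all u iff (1−α)(π/L)² ≥ α − c, i.e. α ≤ ((π/L)² + c)/((π/L)² + 1) = (1 + c(L/π)²)/(1 + (L/π)²). With (π/L)² = 1 and c = 1/6, the largest admissible constant is α = ((π/L)² + c)/((π/L)² + 1).
Simplifying, α = 7/12.


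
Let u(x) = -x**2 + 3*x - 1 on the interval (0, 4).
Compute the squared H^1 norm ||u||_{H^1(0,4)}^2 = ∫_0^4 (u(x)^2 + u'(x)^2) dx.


||u||_{H^1}^2 = 184/5

The H^1 norm (squared) on an interval (0, L) is
  ||u||_{H^1}^2 = ∫_0^L u(x)^2 dx + ∫_0^L u'(x)^2 dx.
Compute u'(x) = 3 - 2*x.
Then u(x)^2 = x**4 - 6*x**3 + 11*x**2 - 6*x + 1 and u'(x)^2 = 4*x**2 - 12*x + 9.
Integrate each monomial from 0 to 4 using ∫_0^4 c·x^n dx = c·4^(n+1)/(n+1):
  ∫_0^4 u(x)^2 dx = ∫_0^4 (x^4 - 6*x^3 + 11*x^2 - 6*x + 1) dx. Term by term:
    ∫_0^4 x^4 dx = 1024/5;  ∫_0^4 -6*x^3 dx = -384;  ∫_0^4 11*x^2 dx = 704/3;
    ∫_0^4 -6*x dx = -48;  ∫_0^4 1 dx = 4.
  Sum: 1024/5 − 384 + 704/3 − 48 + 4 = 172/15.
  ∫_0^4 u'(x)^2 dx = ∫_0^4 (4*x^2 - 12*x + 9) dx. Term by term:
    ∫_0^4 4*x^2 dx = 256/3;  ∫_0^4 -12*x dx = -96;  ∫_0^4 9 dx = 36.
  Sum: 256/3 − 96 + 36 = 76/3.
Adding: ||u||_{H^1}^2 = 172/15 + 76/3 = 184/5.


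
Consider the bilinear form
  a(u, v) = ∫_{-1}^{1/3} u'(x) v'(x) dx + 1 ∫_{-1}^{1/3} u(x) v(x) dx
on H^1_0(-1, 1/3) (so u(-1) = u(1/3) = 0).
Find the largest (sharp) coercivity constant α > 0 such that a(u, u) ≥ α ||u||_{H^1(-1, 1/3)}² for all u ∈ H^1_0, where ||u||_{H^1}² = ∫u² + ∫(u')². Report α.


α = 1

Coercivity of a(·,·) on H^1_0(-1, 1/3) means a(u, u) ≥ α ||u||_{H^1}² for every u ∈ H^1_0.
The interval has length L = 4/3, and Poincaré/coercivity depend only on L. Here a(u, u) = ∫(u')² + (1)·∫u².
Here c = 1 ≥ 1, so a(u,u) = ∫(u')² + c∫u² ≥ ∫(u')² + ∫u² = ||u||_{H^1}², i.e. α = 1 works. No larger α is possible: a(u,u) ≥ α||u||_{H^1}² means (1−α)∫(u')² ≥ (α−c)∫u², and for the modes u_n = sin(nπ(x−x₀)/L) (x₀ the left endpoint) one has ∫u_n²/∫(u_n')² = (L/(nπ))² → 0, so a(u_n,u_n)/||u_n||_{H^1}² → 1. Hence the optimal constant is α = 1.
Therefore α = 1.


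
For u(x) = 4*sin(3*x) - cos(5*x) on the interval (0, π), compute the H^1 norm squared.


||u||_{H^1(0,π)}^2 = 93*π

u'(x) = 5*sin(5*x) + 12*cos(3*x).
Expand u² and (u')² and integrate term by term on (0, π), using: for integers n ≥ 1, ∫_0^π sin²(nx) dx = ∫_0^π cos²(nx) dx = π/2; for n ≠ n', ∫_0^π sin(nx)sin(n'x) dx = ∫_0^π cos(nx)cos(n'x) dx = 0; and by product-to-sum, ∫_0^π sin(nx)cos(n'x) dx = ½∫_0^π [sin((n+n')x) + sin((n−n')x)] dx, which is 0 when n+n' is even and 2n/(n²−n'²) when n+n' is odd (it need not vanish on (0, π)).
  u² squared terms: (-1)²·∫cos(5x)² dx = 1·π/2 = π/2;  (4)²·∫sin(3x)² dx = 16·π/2 = 8*π.
  u² cross terms: 2·(-1)·(4)·∫cos(5x)·sin(3x) dx = -8·(0) = 0.
  So ∫_0^π u² dx = π/2 + 8*π + 0 = 17*π/2.
  (u')² squared terms: (5)²·∫sin(5x)² dx = 25·π/2 = 25*π/2;  (12)²·∫cos(3x)² dx = 144·π/2 = 72*π.
  (u')² cross terms: 2·(5)·(12)·∫sin(5x)·cos(3x) dx = 120·(0) = 0.
  So ∫_0^π (u')² dx = 25*π/2 + 72*π + 0 = 169*π/2.
||u||_{H^1}^2 = (17*π/2) + (169*π/2) = 93*π.


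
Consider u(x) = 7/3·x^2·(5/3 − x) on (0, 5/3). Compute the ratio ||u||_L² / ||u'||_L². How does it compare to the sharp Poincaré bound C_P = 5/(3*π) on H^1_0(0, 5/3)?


||u||_L² / ||u'||_L² = 5*sqrt(14)/42 < C_P = 5/(3*π).

u(x) = 7/3·x^2·(5/3 − x), so u'(x) = 7*x*(10 - 9*x)/9.
u(x) = 7/3·x^2·(5/3 − x) vanishes at x = 0 and x = 5/3, so u ∈ H^1_0(0, 5/3). Differentiate via the product rule and integrate the resulting polynomials term by term.
  ∫_0^5/3 u² dx = ∫_0^5/3 (49*x^6/9 - 490*x^5/27 + 1225*x^4/81) dx. Term by term:
    ∫_0^5/3 49*x^6/9 dx = 546875/19683;  ∫_0^5/3 -490*x^5/27 dx = -3828125/59049;  ∫_0^5/3 1225*x^4/81 dx = 765625/19683.
  Sum: 546875/19683 − 3828125/59049 + 765625/19683 = 109375/59049.
  ∫_0^5/3 (u')² dx = ∫_0^5/3 (49*x^4 - 980*x^3/9 + 4900*x^2/81) dx. Term by term:
    ∫_0^5/3 49*x^4 dx = 30625/243;  ∫_0^5/3 -980*x^3/9 dx = -153125/729;  ∫_0^5/3 4900*x^2/81 dx = 612500/6561.
  Sum: 30625/243 − 153125/729 + 612500/6561 = 61250/6561.
∫_0^5/3 u² dx = 109375/59049, so ||u||_L² = 125*sqrt(7)/243.
∫_0^5/3 (u')² dx = 61250/6561, so ||u'||_L² = 175*sqrt(2)/81.
Ratio ||u||_L² / ||u'||_L² = 5*sqrt(14)/42.
Sharp Poincaré constant on H^1_0(0, 5/3) is C_P = L/π = 5/(3*π), achieved by sin(3*π/5·x).
A polynomial bump cannot attain the sharp Poincaré constant (only the first sine eigenfunction does), so the ratio is strictly less than C_P, consistent with ||u||_L² ≤ C_P ||u'||_L².


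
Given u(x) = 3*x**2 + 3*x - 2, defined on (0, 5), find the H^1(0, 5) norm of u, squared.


||u||_{H^1}^2 = 20355/2

The H^1 norm (squared) on an interval (0, L) is
  ||u||_{H^1}^2 = ∫_0^L u(x)^2 dx + ∫_0^L u'(x)^2 dx.
Compute u'(x) = 6*x + 3.
Then u(x)^2 = 9*x**4 + 18*x**3 - 3*x**2 - 12*x + 4 and u'(x)^2 = 36*x**2 + 36*x + 9.
Integrate each monomial from 0 to 5 using ∫_0^5 c·x^n dx = c·5^(n+1)/(n+1):
  ∫_0^5 u(x)^2 dx = ∫_0^5 (9*x^4 + 18*x^3 - 3*x^2 - 12*x + 4) dx. Term by term:
    ∫_0^5 9*x^4 dx = 5625;  ∫_0^5 18*x^3 dx = 5625/2;  ∫_0^5 -3*x^2 dx = -125;
    ∫_0^5 -12*x dx = -150;  ∫_0^5 4 dx = 20.
  Sum: 5625 + 5625/2 − 125 − 150 + 20 = 16365/2.
  ∫_0^5 u'(x)^2 dx = ∫_0^5 (36*x^2 + 36*x + 9) dx. Term by term:
    ∫_0^5 36*x^2 dx = 1500;  ∫_0^5 36*x dx = 450;  ∫_0^5 9 dx = 45.
  Sum: 1500 + 450 + 45 = 1995.
Adding: ||u||_{H^1}^2 = 16365/2 + 1995 = 20355/2.


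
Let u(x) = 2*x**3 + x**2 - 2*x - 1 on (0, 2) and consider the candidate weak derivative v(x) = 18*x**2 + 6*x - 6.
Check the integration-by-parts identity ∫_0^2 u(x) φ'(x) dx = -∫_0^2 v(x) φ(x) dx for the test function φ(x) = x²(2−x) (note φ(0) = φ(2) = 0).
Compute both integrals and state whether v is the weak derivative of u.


LHS = -40/3, RHS = -40. No, v is not the weak derivative of u.

u(x) = 2*x**3 + x**2 - 2*x - 1, classical derivative u'(x) = 6*x**2 + 2*x - 2.
φ(x) = x²(2−x), so φ'(x) = x*(4 - 3*x).
Note φ(0) = φ(2) = 0, so the boundary term u·φ vanishes.
LHS = ∫_0^2 u(x) φ'(x) dx = ∫_0^2 (-6*x^5 + 5*x^4 + 10*x^3 - 5*x^2 - 4*x) dx. Term by term:
  ∫_0^2 -6*x^5 dx = -64;  ∫_0^2 5*x^4 dx = 32;  ∫_0^2 10*x^3 dx = 40;
  ∫_0^2 -5*x^2 dx = -40/3;  ∫_0^2 -4*x dx = -8.
Sum: -64 + 32 + 40 − 40/3 − 8 = -40/3.
So LHS = -40/3.
∫_0^2 v(x) φ(x) dx = ∫_0^2 (-18*x^5 + 30*x^4 + 18*x^3 - 12*x^2) dx. Term by term:
  ∫_0^2 -18*x^5 dx = -192;  ∫_0^2 30*x^4 dx = 192;  ∫_0^2 18*x^3 dx = 72;
  ∫_0^2 -12*x^2 dx = -32.
Sum: -192 + 192 + 72 − 32 = 40.
So RHS = -∫_0^2 v(x) φ(x) dx = -40.
LHS − RHS = 80/3 ≠ 0, so the identity fails.
(For a valid weak derivative the identity must hold for EVERY test function, in particular this one. The failure shows v is NOT the weak derivative of u.)
Correct weak derivative would be u'(x) = 6*x**2 + 2*x - 2.


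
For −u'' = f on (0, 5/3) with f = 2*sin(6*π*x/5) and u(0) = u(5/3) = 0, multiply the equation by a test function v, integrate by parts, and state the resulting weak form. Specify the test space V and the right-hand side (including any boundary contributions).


V = H^1_0(0, 5/3) (so v(0) = v(5/3) = 0); weak form: ∫_0^5/3 u'v' dx = ∫_0^5/3 (2*sin(6*π*x/5)) v dx for all v ∈ V.

Multiply both sides by a test function v and integrate from 0 to 5/3:
  ∫_0^5/3 −u''(x) v(x) dx = ∫_0^5/3 f(x) v(x) dx.
Integrate the LHS by parts once:
  ∫_0^5/3 −u'' v dx = −[u'(x) v(x)]_0^5/3 + ∫_0^5/3 u'(x) v'(x) dx.
Thus ∫_0^5/3 u'(x) v'(x) dx = ∫_0^5/3 f(x) v(x) dx + [u'(x) v(x)]_0^5/3.
Choose V so that boundary terms are either known or forced to vanish.
u is Dirichlet: u(0) = u(5/3) = 0. Let V = H^1_0(0, 5/3); then v(0) = v(5/3) = 0, and [u' v]_0^5/3 = 0.
Weak formulation: find u (satisfying any essential BC) such that ∫_0^5/3 u'(x) v'(x) dx = ∫_0^5/3 f v dx for all v ∈ V.
Substituting f(x) = 2*sin(6*π*x/5), the right-hand side is ∫_0^5/3 (2*sin(6*π*x/5)) v dx.


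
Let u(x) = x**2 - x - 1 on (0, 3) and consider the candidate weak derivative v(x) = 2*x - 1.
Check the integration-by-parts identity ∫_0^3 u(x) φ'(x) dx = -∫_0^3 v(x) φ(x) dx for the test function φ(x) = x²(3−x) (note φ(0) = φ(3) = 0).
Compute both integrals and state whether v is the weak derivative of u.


LHS = -351/20, RHS = -351/20. Yes, v = u' weakly.

u(x) = x**2 - x - 1, classical derivative u'(x) = 2*x - 1.
φ(x) = x²(3−x), so φ'(x) = 3*x*(2 - x).
Note φ(0) = φ(3) = 0, so the boundary term u·φ vanishes.
LHS = ∫_0^3 u(x) φ'(x) dx = ∫_0^3 (-3*x^4 + 9*x^3 - 3*x^2 - 6*x) dx. Term by term:
  ∫_0^3 -3*x^4 dx = -729/5;  ∫_0^3 9*x^3 dx = 729/4;  ∫_0^3 -3*x^2 dx = -27;
  ∫_0^3 -6*x dx = -27.
Sum: -729/5 + 729/4 − 27 − 27 = -351/20.
So LHS = -351/20.
∫_0^3 v(x) φ(x) dx = ∫_0^3 (-2*x^4 + 7*x^3 - 3*x^2) dx. Term by term:
  ∫_0^3 -2*x^4 dx = -486/5;  ∫_0^3 7*x^3 dx = 567/4;  ∫_0^3 -3*x^2 dx = -27.
Sum: -486/5 + 567/4 − 27 = 351/20.
So RHS = -∫_0^3 v(x) φ(x) dx = -351/20.
LHS = RHS, so the identity holds for this test φ.
Moreover u is smooth here and v(x) = u'(x) = 2*x - 1 pointwise, so the identity holds for every test function. Hence v is the weak derivative of u.


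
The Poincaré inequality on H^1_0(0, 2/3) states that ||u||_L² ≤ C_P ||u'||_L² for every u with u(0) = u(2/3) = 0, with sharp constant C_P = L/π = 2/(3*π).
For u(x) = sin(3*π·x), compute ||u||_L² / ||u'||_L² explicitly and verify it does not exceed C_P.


||u||_L² / ||u'||_L² = 1/(3*π) < C_P = 2/(3*π).

u(x) = sin(3*π·x), so u'(x) = 3*π*cos(3*π*x).
Writing u(x) = A·sin(kπx/L) with A = 1 and k = 2, use ∫_0^L sin²(kπx/L) dx = L/2 and ∫_0^L cos²(kπx/L) dx = L/2.
u² = 1·sin²(3*π·x) and (u')² = 9*π^2·cos²(3*π·x), and each of sin², cos² integrates to L/2 = 1/3 over (0, 2/3).
∫_0^2/3 u² dx = 1/3, so ||u||_L² = sqrt(3)/3.
∫_0^2/3 (u')² dx = 3*π^2, so ||u'||_L² = sqrt(3)*π.
Ratio ||u||_L² / ||u'||_L² = 1/(3*π).
Sharp Poincaré constant on H^1_0(0, 2/3) is C_P = L/π = 2/(3*π), achieved by sin(3*π/2·x).
This is the k = 2 harmonic; the ratio L/(kπ) is strictly less than C_P = L/π, consistent with the sharp inequality ||u||_L² ≤ C_P ||u'||_L².


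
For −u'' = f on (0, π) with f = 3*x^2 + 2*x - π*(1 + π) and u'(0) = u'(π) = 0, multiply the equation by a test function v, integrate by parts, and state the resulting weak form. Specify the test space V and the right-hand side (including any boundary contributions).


V = H^1(0, π) (no boundary constraint on v; u is determined up to an additive constant); weak form: ∫_0^π u'v' dx = ∫_0^π (3*x^2 + 2*x - π*(1 + π)) v dx for all v ∈ V.

Multiply both sides by a test function v and integrate from 0 to π:
  ∫_0^π −u''(x) v(x) dx = ∫_0^π f(x) v(x) dx.
Integrate the LHS by parts once:
  ∫_0^π −u'' v dx = −[u'(x) v(x)]_0^π + ∫_0^π u'(x) v'(x) dx.
Thus ∫_0^π u'(x) v'(x) dx = ∫_0^π f(x) v(x) dx + [u'(x) v(x)]_0^π.
Choose V so that boundary terms are either known or forced to vanish.
u has homogeneous Neumann: u'(0) = u'(π) = 0. So [u' v]_0^π = 0·v(π) − 0·v(0) = 0 for any v; take V = H^1(0, π).
Weak formulation: find u (satisfying any essential BC) such that ∫_0^π u'(x) v'(x) dx = ∫_0^π f v dx for all v ∈ V (homogeneous Neumann, so boundary terms vanish).
Substituting f(x) = 3*x^2 + 2*x - π*(1 + π), the right-hand side is ∫_0^π (3*x^2 + 2*x - π*(1 + π)) v dx.
Compatibility check (pure Neumann): taking v ≡ 1 ∈ V gives 0 = ∫_0^π f dx + (0) − (0), i.e. ∫_0^π f dx must equal u'(0) − u'(π) = 0. Indeed ∫_0^π (3*x^2 + 2*x - π*(1 + π)) dx = 0, so the data are compatible. The solution is then unique only up to an additive constant (fix it e.g. by requiring ∫_0^π u dx = 0).


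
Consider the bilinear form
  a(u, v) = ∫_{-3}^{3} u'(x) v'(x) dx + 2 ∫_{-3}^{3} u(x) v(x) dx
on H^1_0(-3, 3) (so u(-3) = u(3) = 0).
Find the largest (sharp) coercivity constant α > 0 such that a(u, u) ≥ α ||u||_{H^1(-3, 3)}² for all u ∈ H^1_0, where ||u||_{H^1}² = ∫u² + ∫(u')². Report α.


α = 1

Coercivity of a(·,·) on H^1_0(-3, 3) means a(u, u) ≥ α ||u||_{H^1}² for every u ∈ H^1_0.
The interval has length L = 6, and Poincaré/coercivity depend only on L. Here a(u, u) = ∫(u')² + (2)·∫u².
Here c = 2 ≥ 1, so a(u,u) = ∫(u')² + c∫u² ≥ ∫(u')² + ∫u² = ||u||_{H^1}², i.e. α = 1 works. No larger α is possible: a(u,u) ≥ α||u||_{H^1}² means (1−α)∫(u')² ≥ (α−c)∫u², and for the modes u_n = sin(nπ(x−x₀)/L) (x₀ the left endpoint) one has ∫u_n²/∫(u_n')² = (L/(nπ))² → 0, so a(u_n,u_n)/||u_n||_{H^1}² → 1. Hence the optimal constant is α = 1.
Therefore α = 1.


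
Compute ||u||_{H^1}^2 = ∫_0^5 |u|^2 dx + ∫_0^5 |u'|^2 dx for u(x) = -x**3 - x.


||u||_{H^1}^2 = 384980/21

The H^1 norm (squared) on an interval (0, L) is
  ||u||_{H^1}^2 = ∫_0^L u(x)^2 dx + ∫_0^L u'(x)^2 dx.
Compute u'(x) = -3*x**2 - 1.
Then u(x)^2 = x**6 + 2*x**4 + x**2 and u'(x)^2 = 9*x**4 + 6*x**2 + 1.
Integrate each monomial from 0 to 5 using ∫_0^5 c·x^n dx = c·5^(n+1)/(n+1):
  ∫_0^5 u(x)^2 dx = ∫_0^5 (x^6 + 2*x^4 + x^2) dx. Term by term:
    ∫_0^5 x^6 dx = 78125/7;  ∫_0^5 2*x^4 dx = 1250;  ∫_0^5 x^2 dx = 125/3.
  Sum: 78125/7 + 1250 + 125/3 = 261500/21.
  ∫_0^5 u'(x)^2 dx = ∫_0^5 (9*x^4 + 6*x^2 + 1) dx. Term by term:
    ∫_0^5 9*x^4 dx = 5625;  ∫_0^5 6*x^2 dx = 250;  ∫_0^5 1 dx = 5.
  Sum: 5625 + 250 + 5 = 5880.
Adding: ||u||_{H^1}^2 = 261500/21 + 5880 = 384980/21.


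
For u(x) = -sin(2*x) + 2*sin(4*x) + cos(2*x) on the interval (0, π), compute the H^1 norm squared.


||u||_{H^1(0,π)}^2 = 39*π

u'(x) = -2*sin(2*x) - 2*cos(2*x) + 8*cos(4*x).
Expand u² and (u')² and integrate term by term on (0, π), using: for integers n ≥ 1, ∫_0^π sin²(nx) dx = ∫_0^π cos²(nx) dx = π/2; for n ≠ n', ∫_0^π sin(nx)sin(n'x) dx = ∫_0^π cos(nx)cos(n'x) dx = 0; and by product-to-sum, ∫_0^π sin(nx)cos(n'x) dx = ½∫_0^π [sin((n+n')x) + sin((n−n')x)] dx, which is 0 when n+n' is even and 2n/(n²−n'²) when n+n' is odd (it need not vanish on (0, π)).
  u² squared terms: (-1)²·∫sin(2x)² dx = 1·π/2 = π/2;  (2)²·∫sin(4x)² dx = 4·π/2 = 2*π;  (1)²·∫cos(2x)² dx = 1·π/2 = π/2.
  u² cross terms: 2·(-1)·(2)·∫sin(2x)·sin(4x) dx = -4·(0) = 0;  2·(-1)·(1)·∫sin(2x)·cos(2x) dx = -2·(0) = 0;  2·(2)·(1)·∫sin(4x)·cos(2x) dx = 4·(0) = 0.
  So ∫_0^π u² dx = π/2 + 2*π + π/2 + 0 + 0 + 0 = 3*π.
  (u')² squared terms: (-2)²·∫cos(2x)² dx = 4·π/2 = 2*π;  (-2)²·∫sin(2x)² dx = 4·π/2 = 2*π;  (8)²·∫cos(4x)² dx = 64·π/2 = 32*π.
  (u')² cross terms: 2·(-2)·(-2)·∫cos(2x)·sin(2x) dx = 8·(0) = 0;  2·(-2)·(8)·∫cos(2x)·cos(4x) dx = -32·(0) = 0;  2·(-2)·(8)·∫sin(2x)·cos(4x) dx = -32·(0) = 0.
  So ∫_0^π (u')² dx = 2*π + 2*π + 32*π + 0 + 0 + 0 = 36*π.
||u||_{H^1}^2 = (3*π) + (36*π) = 39*π.


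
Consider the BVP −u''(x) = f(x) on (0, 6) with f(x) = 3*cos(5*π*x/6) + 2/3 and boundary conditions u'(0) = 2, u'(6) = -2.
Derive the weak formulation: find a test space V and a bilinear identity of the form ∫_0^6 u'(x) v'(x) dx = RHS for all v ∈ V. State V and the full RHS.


V = H^1(0, 6) (v unrestricted at boundary; u is determined up to an additive constant); weak form: ∫_0^6 u'v' dx = ∫_0^6 (3*cos(5*π*x/6) + 2/3) v dx − 2·v(6) − 2·v(0) for all v ∈ V.

Multiply both sides by a test function v and integrate from 0 to 6:
  ∫_0^6 −u''(x) v(x) dx = ∫_0^6 f(x) v(x) dx.
Integrate the LHS by parts once:
  ∫_0^6 −u'' v dx = −[u'(x) v(x)]_0^6 + ∫_0^6 u'(x) v'(x) dx.
Thus ∫_0^6 u'(x) v'(x) dx = ∫_0^6 f(x) v(x) dx + [u'(x) v(x)]_0^6.
Choose V so that boundary terms are either known or forced to vanish.
u has inhomogeneous Neumann u'(0) = 2, u'(6) = -2. [u' v]_0^6 = (-2)·v(6) − (2)·v(0) = − 2·v(6) − 2·v(0). Take V = H^1(0, 6); boundary term becomes part of RHS.
Weak formulation: find u (satisfying any essential BC) such that ∫_0^6 u'(x) v'(x) dx = ∫_0^6 f v dx − 2·v(6) − 2·v(0) for all v ∈ V (Neumann data are natural BCs: they enter the RHS as boundary terms).
Substituting f(x) = 3*cos(5*π*x/6) + 2/3, the right-hand side is ∫_0^6 (3*cos(5*π*x/6) + 2/3) v dx − 2·v(6) − 2·v(0).
Compatibility check (pure Neumann): taking v ≡ 1 ∈ V gives 0 = ∫_0^6 f dx + (-2) − (2), i.e. ∫_0^6 f dx must equal u'(0) − u'(6) = 4. Indeed ∫_0^6 (3*cos(5*π*x/6) + 2/3) dx = 4, so the data are compatible. The solution is then unique only up to an additive constant (fix it e.g. by requiring ∫_0^6 u dx = 0).


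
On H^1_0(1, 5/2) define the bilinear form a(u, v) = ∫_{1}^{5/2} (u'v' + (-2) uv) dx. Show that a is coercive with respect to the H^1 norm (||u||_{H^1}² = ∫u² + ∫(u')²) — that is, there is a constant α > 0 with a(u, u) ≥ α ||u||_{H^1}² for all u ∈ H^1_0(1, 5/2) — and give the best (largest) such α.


α = 2*(-9 + 2*π^2)/(9 + 4*π^2)

Coercivity of a(·,·) on H^1_0(1, 5/2) means a(u, u) ≥ α ||u||_{H^1}² for every u ∈ H^1_0.
The interval has length L = 3/2, and Poincaré/coercivity depend only on L. Here a(u, u) = ∫(u')² + (-2)·∫u².
Here c = -2 < 0 with |c| < (π/L)² = 4*π^2/9, so coercivity still holds. The condition a(u,u) ≥ α||u||_{H^1}² reads (1−α)∫(u')² ≥ (α−c)∫u². Any admissible α is ≤ 1 (rapidly oscillating u have ∫u²/∫(u')² → 0), and α = 1 would force 0 ≥ (1−c)∫u², impossible since c < 1; so 1−α > 0. By the sharp Poincaré inequality on H^1_0 of an interval of length L, ∫(u')² ≥ (π/L)²∫u² with equality for the first sine mode sin(π(x−x₀)/L) (x₀ the left endpoint), so the inequality holds for all u iff (1−α)(π/L)² ≥ α − c, i.e. α ≤ ((π/L)² + c)/((π/L)² + 1) = (1 + c(L/π)²)/(1 + (L/π)²). (Direct route, valid since c ≤ 0: Poincaré gives c∫u² ≥ c(L/π)²∫(u')², so a(u,u) ≥ (1 + c(L/π)²)∫(u')², while ||u||_{H^1}² ≤ (1 + (L/π)²)∫(u')²; dividing yields the same α.) With (π/L)² = 4*π^2/9 and c = -2, the largest admissible constant is α = ((π/L)² + c)/((π/L)² + 1).
Simplifying, α = 2*(-9 + 2*π^2)/(9 + 4*π^2).


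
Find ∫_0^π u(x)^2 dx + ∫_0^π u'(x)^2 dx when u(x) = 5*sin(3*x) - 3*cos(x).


||u||_{H^1(0,π)}^2 = 134*π

u'(x) = 3*sin(x) + 15*cos(3*x).
Expand u² and (u')² and integrate term by term on (0, π), using: for integers n ≥ 1, ∫_0^π sin²(nx) dx = ∫_0^π cos²(nx) dx = π/2; for n ≠ n', ∫_0^π sin(nx)sin(n'x) dx = ∫_0^π cos(nx)cos(n'x) dx = 0; and by product-to-sum, ∫_0^π sin(nx)cos(n'x) dx = ½∫_0^π [sin((n+n')x) + sin((n−n')x)] dx, which is 0 when n+n' is even and 2n/(n²−n'²) when n+n' is odd (it need not vanish on (0, π)).
  u² squared terms: (-3)²·∫cos(x)² dx = 9·π/2 = 9*π/2;  (5)²·∫sin(3x)² dx = 25·π/2 = 25*π/2.
  u² cross terms: 2·(-3)·(5)·∫cos(x)·sin(3x) dx = -30·(0) = 0.
  So ∫_0^π u² dx = 9*π/2 + 25*π/2 + 0 = 17*π.
  (u')² squared terms: (3)²·∫sin(x)² dx = 9·π/2 = 9*π/2;  (15)²·∫cos(3x)² dx = 225·π/2 = 225*π/2.
  (u')² cross terms: 2·(3)·(15)·∫sin(x)·cos(3x) dx = 90·(0) = 0.
  So ∫_0^π (u')² dx = 9*π/2 + 225*π/2 + 0 = 117*π.
||u||_{H^1}^2 = (17*π) + (117*π) = 134*π.


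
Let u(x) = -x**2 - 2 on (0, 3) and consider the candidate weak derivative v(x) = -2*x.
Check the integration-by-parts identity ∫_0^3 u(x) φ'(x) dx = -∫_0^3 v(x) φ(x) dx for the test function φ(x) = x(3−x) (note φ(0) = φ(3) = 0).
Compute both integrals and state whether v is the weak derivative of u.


LHS = 27/2, RHS = 27/2. Yes, v = u' weakly.

u(x) = -x**2 - 2, classical derivative u'(x) = -2*x.
φ(x) = x(3−x), so φ'(x) = 3 - 2*x.
Note φ(0) = φ(3) = 0, so the boundary term u·φ vanishes.
LHS = ∫_0^3 u(x) φ'(x) dx = ∫_0^3 (2*x^3 - 3*x^2 + 4*x - 6) dx. Term by term:
  ∫_0^3 2*x^3 dx = 81/2;  ∫_0^3 -3*x^2 dx = -27;  ∫_0^3 4*x dx = 18;
  ∫_0^3 -6 dx = -18.
Sum: 81/2 − 27 + 18 − 18 = 27/2.
So LHS = 27/2.
∫_0^3 v(x) φ(x) dx = ∫_0^3 (2*x^3 - 6*x^2) dx. Term by term:
  ∫_0^3 2*x^3 dx = 81/2;  ∫_0^3 -6*x^2 dx = -54.
Sum: 81/2 − 54 = -27/2.
So RHS = -∫_0^3 v(x) φ(x) dx = 27/2.
LHS = RHS, so the identity holds for this test φ.
Moreover u is smooth here and v(x) = u'(x) = -2*x pointwise, so the identity holds for every test function. Hence v is the weak derivative of u.


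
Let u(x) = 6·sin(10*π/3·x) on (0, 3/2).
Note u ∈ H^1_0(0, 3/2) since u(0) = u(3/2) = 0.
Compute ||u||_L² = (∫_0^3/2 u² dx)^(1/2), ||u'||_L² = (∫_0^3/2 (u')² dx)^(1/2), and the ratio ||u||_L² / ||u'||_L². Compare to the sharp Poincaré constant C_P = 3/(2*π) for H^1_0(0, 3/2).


||u||_L² / ||u'||_L² = 3/(10*π) < C_P = 3/(2*π).

u(x) = 6·sin(10*π/3·x), so u'(x) = 20*π*cos(10*π*x/3).
Writing u(x) = A·sin(kπx/L) with A = 6 and k = 5, use ∫_0^L sin²(kπx/L) dx = L/2 and ∫_0^L cos²(kπx/L) dx = L/2.
u² = 36·sin²(10*π/3·x) and (u')² = 400*π^2·cos²(10*π/3·x), and each of sin², cos² integrates to L/2 = 3/4 over (0, 3/2).
∫_0^3/2 u² dx = 27, so ||u||_L² = 3*sqrt(3).
∫_0^3/2 (u')² dx = 300*π^2, so ||u'||_L² = 10*sqrt(3)*π.
Ratio ||u||_L² / ||u'||_L² = 3/(10*π).
Sharp Poincaré constant on H^1_0(0, 3/2) is C_P = L/π = 3/(2*π), achieved by sin(2*π/3·x).
This is the k = 5 harmonic; the ratio L/(kπ) is strictly less than C_P = L/π, consistent with the sharp inequality ||u||_L² ≤ C_P ||u'||_L².


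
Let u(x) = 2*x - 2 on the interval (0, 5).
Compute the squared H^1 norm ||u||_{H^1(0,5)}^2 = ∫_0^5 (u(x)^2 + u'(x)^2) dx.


||u||_{H^1}^2 = 320/3

The H^1 norm (squared) on an interval (0, L) is
  ||u||_{H^1}^2 = ∫_0^L u(x)^2 dx + ∫_0^L u'(x)^2 dx.
Compute u'(x) = 2.
Then u(x)^2 = 4*x**2 - 8*x + 4 and u'(x)^2 = 4.
Integrate each monomial from 0 to 5 using ∫_0^5 c·x^n dx = c·5^(n+1)/(n+1):
  ∫_0^5 u(x)^2 dx = ∫_0^5 (4*x^2 - 8*x + 4) dx. Term by term:
    ∫_0^5 4*x^2 dx = 500/3;  ∫_0^5 -8*x dx = -100;  ∫_0^5 4 dx = 20.
  Sum: 500/3 − 100 + 20 = 260/3.
  ∫_0^5 u'(x)^2 dx = ∫_0^5 (4) dx. Term by term:
    ∫_0^5 4 dx = 20.
Adding: ||u||_{H^1}^2 = 260/3 + 20 = 320/3.


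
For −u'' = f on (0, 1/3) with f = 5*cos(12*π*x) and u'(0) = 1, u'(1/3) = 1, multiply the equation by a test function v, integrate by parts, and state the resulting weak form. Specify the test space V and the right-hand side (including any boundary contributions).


V = H^1(0, 1/3) (v unrestricted at boundary; u is determined up to an additive constant); weak form: ∫_0^1/3 u'v' dx = ∫_0^1/3 (5*cos(12*π*x)) v dx + v(1/3) − v(0) for all v ∈ V.

Multiply both sides by a test function v and integrate from 0 to 1/3:
  ∫_0^1/3 −u''(x) v(x) dx = ∫_0^1/3 f(x) v(x) dx.
Integrate the LHS by parts once:
  ∫_0^1/3 −u'' v dx = −[u'(x) v(x)]_0^1/3 + ∫_0^1/3 u'(x) v'(x) dx.
Thus ∫_0^1/3 u'(x) v'(x) dx = ∫_0^1/3 f(x) v(x) dx + [u'(x) v(x)]_0^1/3.
Choose V so that boundary terms are either known or forced to vanish.
u has inhomogeneous Neumann u'(0) = 1, u'(1/3) = 1. [u' v]_0^1/3 = (1)·v(1/3) − (1)·v(0) = v(1/3) − v(0). Take V = H^1(0, 1/3); boundary term becomes part of RHS.
Weak formulation: find u (satisfying any essential BC) such that ∫_0^1/3 u'(x) v'(x) dx = ∫_0^1/3 f v dx + v(1/3) − v(0) for all v ∈ V (Neumann data are natural BCs: they enter the RHS as boundary terms).
Substituting f(x) = 5*cos(12*π*x), the right-hand side is ∫_0^1/3 (5*cos(12*π*x)) v dx + v(1/3) − v(0).
Compatibility check (pure Neumann): taking v ≡ 1 ∈ V gives 0 = ∫_0^1/3 f dx + (1) − (1), i.e. ∫_0^1/3 f dx must equal u'(0) − u'(1/3) = 0. Indeed ∫_0^1/3 (5*cos(12*π*x)) dx = 0, so the data are compatible. The solution is then unique only up to an additive constant (fix it e.g. by requiring ∫_0^1/3 u dx = 0).


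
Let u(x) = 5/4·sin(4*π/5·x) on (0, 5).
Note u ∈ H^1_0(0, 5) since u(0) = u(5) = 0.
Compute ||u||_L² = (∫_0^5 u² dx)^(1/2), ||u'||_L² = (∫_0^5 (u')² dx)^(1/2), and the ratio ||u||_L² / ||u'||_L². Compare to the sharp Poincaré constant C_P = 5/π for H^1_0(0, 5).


||u||_L² / ||u'||_L² = 5/(4*π) < C_P = 5/π.

u(x) = 5/4·sin(4*π/5·x), so u'(x) = π*cos(4*π*x/5).
Writing u(x) = A·sin(kπx/L) with A = 5/4 and k = 4, use ∫_0^L sin²(kπx/L) dx = L/2 and ∫_0^L cos²(kπx/L) dx = L/2.
u² = 25/16·sin²(4*π/5·x) and (u')² = π^2·cos²(4*π/5·x), and each of sin², cos² integrates to L/2 = 5/2 over (0, 5).
∫_0^5 u² dx = 125/32, so ||u||_L² = 5*sqrt(10)/8.
∫_0^5 (u')² dx = 5*π^2/2, so ||u'||_L² = sqrt(10)*π/2.
Ratio ||u||_L² / ||u'||_L² = 5/(4*π).
Sharp Poincaré constant on H^1_0(0, 5) is C_P = L/π = 5/π, achieved by sin(π/5·x).
This is the k = 4 harmonic; the ratio L/(kπ) is strictly less than C_P = L/π, consistent with the sharp inequality ||u||_L² ≤ C_P ||u'||_L².


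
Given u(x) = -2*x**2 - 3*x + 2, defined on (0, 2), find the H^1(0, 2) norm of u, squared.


||u||_{H^1}^2 = 2534/15

The H^1 norm (squared) on an interval (0, L) is
  ||u||_{H^1}^2 = ∫_0^L u(x)^2 dx + ∫_0^L u'(x)^2 dx.
Compute u'(x) = -4*x - 3.
Then u(x)^2 = 4*x**4 + 12*x**3 + x**2 - 12*x + 4 and u'(x)^2 = 16*x**2 + 24*x + 9.
Integrate each monomial from 0 to 2 using ∫_0^2 c·x^n dx = c·2^(n+1)/(n+1):
  ∫_0^2 u(x)^2 dx = ∫_0^2 (4*x^4 + 12*x^3 + x^2 - 12*x + 4) dx. Term by term:
    ∫_0^2 4*x^4 dx = 128/5;  ∫_0^2 12*x^3 dx = 48;  ∫_0^2 x^2 dx = 8/3;
    ∫_0^2 -12*x dx = -24;  ∫_0^2 4 dx = 8.
  Sum: 128/5 + 48 + 8/3 − 24 + 8 = 904/15.
  ∫_0^2 u'(x)^2 dx = ∫_0^2 (16*x^2 + 24*x + 9) dx. Term by term:
    ∫_0^2 16*x^2 dx = 128/3;  ∫_0^2 24*x dx = 48;  ∫_0^2 9 dx = 18.
  Sum: 128/3 + 48 + 18 = 326/3.
Adding: ||u||_{H^1}^2 = 904/15 + 326/3 = 2534/15.


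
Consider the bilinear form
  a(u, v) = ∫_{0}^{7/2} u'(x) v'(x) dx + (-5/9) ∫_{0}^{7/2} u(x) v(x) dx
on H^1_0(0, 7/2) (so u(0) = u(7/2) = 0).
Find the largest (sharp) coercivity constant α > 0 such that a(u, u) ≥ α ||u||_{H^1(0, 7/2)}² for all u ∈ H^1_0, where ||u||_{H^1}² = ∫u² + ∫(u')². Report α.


α = (-245 + 36*π^2)/(9*(4*π^2 + 49))

Coercivity of a(·,·) on H^1_0(0, 7/2) means a(u, u) ≥ α ||u||_{H^1}² for every u ∈ H^1_0.
The interval has length L = 7/2, and Poincaré/coercivity depend only on L. Here a(u, u) = ∫(u')² + (-5/9)·∫u².
Here c = -5/9 < 0 with |c| < (π/L)² = 4*π^2/49, so coercivity still holds. The condition a(u,u) ≥ α||u||_{H^1}² reads (1−α)∫(u')² ≥ (α−c)∫u². Any admissible α is ≤ 1 (rapidly oscillating u have ∫u²/∫(u')² → 0), and α = 1 would force 0 ≥ (1−c)∫u², impossible since c < 1; so 1−α > 0. By the sharp Poincaré inequality on H^1_0 of an interval of length L, ∫(u')² ≥ (π/L)²∫u² with equality for the first sine mode sin(π(x−x₀)/L) (x₀ the left endpoint), so the inequality holds for all u iff (1−α)(π/L)² ≥ α − c, i.e. α ≤ ((π/L)² + c)/((π/L)² + 1) = (1 + c(L/π)²)/(1 + (L/π)²). (Direct route, valid since c ≤ 0: Poincaré gives c∫u² ≥ c(L/π)²∫(u')², so a(u,u) ≥ (1 + c(L/π)²)∫(u')², while ||u||_{H^1}² ≤ (1 + (L/π)²)∫(u')²; dividing yields the same α.) With (π/L)² = 4*π^2/49 and c = -5/9, the largest admissible constant is α = ((π/L)² + c)/((π/L)² + 1).
Simplifying, α = (-245 + 36*π^2)/(9*(4*π^2 + 49)).


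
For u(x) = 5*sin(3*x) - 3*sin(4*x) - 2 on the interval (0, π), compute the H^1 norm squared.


||u||_{H^1(0,π)}^2 = -40/3 + 411*π/2

u'(x) = 15*cos(3*x) - 12*cos(4*x).
Expand u² and (u')² and integrate term by term on (0, π), using: for integers n ≥ 1, ∫_0^π sin²(nx) dx = ∫_0^π cos²(nx) dx = π/2; for n ≠ n', ∫_0^π sin(nx)sin(n'x) dx = ∫_0^π cos(nx)cos(n'x) dx = 0; and by product-to-sum, ∫_0^π sin(nx)cos(n'x) dx = ½∫_0^π [sin((n+n')x) + sin((n−n')x)] dx, which is 0 when n+n' is even and 2n/(n²−n'²) when n+n' is odd (it need not vanish on (0, π)). For the constant mode: ∫_0^π 1 dx = π, ∫_0^π cos(nx) dx = 0, ∫_0^π sin(nx) dx = (1−(−1)^n)/n.
  u² squared terms: (-2)²·∫1 dx = 4·π = 4*π;  (-3)²·∫sin(4x)² dx = 9·π/2 = 9*π/2;  (5)²·∫sin(3x)² dx = 25·π/2 = 25*π/2.
  u² cross terms: 2·(-2)·(-3)·∫1·sin(4x) dx = 12·(0) = 0;  2·(-2)·(5)·∫1·sin(3x) dx = -20·(2/3) = -40/3;  2·(-3)·(5)·∫sin(4x)·sin(3x) dx = -30·(0) = 0.
  So ∫_0^π u² dx = 4*π + 9*π/2 + 25*π/2 + 0 − 40/3 + 0 = -40/3 + 21*π.
  (u')² squared terms: (-12)²·∫cos(4x)² dx = 144·π/2 = 72*π;  (15)²·∫cos(3x)² dx = 225·π/2 = 225*π/2.
  (u')² cross terms: 2·(-12)·(15)·∫cos(4x)·cos(3x) dx = -360·(0) = 0.
  So ∫_0^π (u')² dx = 72*π + 225*π/2 + 0 = 369*π/2.
||u||_{H^1}^2 = (-40/3 + 21*π) + (369*π/2) = -40/3 + 411*π/2.


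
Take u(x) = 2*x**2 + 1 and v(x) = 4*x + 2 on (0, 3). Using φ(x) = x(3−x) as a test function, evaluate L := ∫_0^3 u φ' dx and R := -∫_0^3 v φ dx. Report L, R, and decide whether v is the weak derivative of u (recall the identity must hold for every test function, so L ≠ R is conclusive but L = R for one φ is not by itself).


LHS = -27, RHS = -36. No, v is not the weak derivative of u.

u(x) = 2*x**2 + 1, classical derivative u'(x) = 4*x.
φ(x) = x(3−x), so φ'(x) = 3 - 2*x.
Note φ(0) = φ(3) = 0, so the boundary term u·φ vanishes.
LHS = ∫_0^3 u(x) φ'(x) dx = ∫_0^3 (-4*x^3 + 6*x^2 - 2*x + 3) dx. Term by term:
  ∫_0^3 -4*x^3 dx = -81;  ∫_0^3 6*x^2 dx = 54;  ∫_0^3 -2*x dx = -9;
  ∫_0^3 3 dx = 9.
Sum: -81 + 54 − 9 + 9 = -27.
So LHS = -27.
∫_0^3 v(x) φ(x) dx = ∫_0^3 (-4*x^3 + 10*x^2 + 6*x) dx. Term by term:
  ∫_0^3 -4*x^3 dx = -81;  ∫_0^3 10*x^2 dx = 90;  ∫_0^3 6*x dx = 27.
Sum: -81 + 90 + 27 = 36.
So RHS = -∫_0^3 v(x) φ(x) dx = -36.
LHS − RHS = 9 ≠ 0, so the identity fails.
(For a valid weak derivative the identity must hold for EVERY test function, in particular this one. The failure shows v is NOT the weak derivative of u.)
Correct weak derivative would be u'(x) = 4*x.
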